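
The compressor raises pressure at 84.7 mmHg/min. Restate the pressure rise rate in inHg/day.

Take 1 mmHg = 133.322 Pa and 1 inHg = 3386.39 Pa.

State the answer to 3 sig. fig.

4800 inHg/day

84.7 mmHg/min × 133.322 Pa/mmHg ÷ 60 s/min = 188.206 Pa/s
188.206 Pa/s ÷ 3386.39 Pa/inHg × 86400 s/day = 4801.87 inHg/day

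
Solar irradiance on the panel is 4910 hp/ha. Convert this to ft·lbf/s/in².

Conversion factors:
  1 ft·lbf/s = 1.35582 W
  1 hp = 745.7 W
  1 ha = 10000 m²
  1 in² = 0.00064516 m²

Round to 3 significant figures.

4910 hp/ha × 745.7 W/hp ÷ 10000 m²/ha = 366.139 W/m²
366.139 W/m² ÷ 1.35582 W/ft·lbf/s × 0.00064516 m²/in² = 0.174225 ft·lbf/s/in²

0.174 ft·lbf/s/in²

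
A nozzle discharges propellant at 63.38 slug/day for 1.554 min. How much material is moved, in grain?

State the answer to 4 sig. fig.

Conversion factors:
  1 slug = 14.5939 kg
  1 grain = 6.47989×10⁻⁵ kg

1.540×10⁴ grain

63.38 slug/day → 0.0107056 kg/s
1.554 min → 93.24 s
m = ṁ × t = 0.0107056 × 93.24 = 0.99819 kg
In grain: 0.99819 / 6.47989×10⁻⁵ = 15404.4 grain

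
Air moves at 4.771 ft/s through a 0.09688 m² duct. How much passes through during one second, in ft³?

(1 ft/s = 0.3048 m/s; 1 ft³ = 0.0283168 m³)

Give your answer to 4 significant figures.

4.975 ft³

4.771 ft/s × 0.3048 → 1.4542 m/s
V = v × A × t = 1.4542 m/s × 0.09688 m² × 1 s = 0.140883 m³
0.140883 m³ ÷ (0.0283168 m³/ft³) = 4.97524 ft³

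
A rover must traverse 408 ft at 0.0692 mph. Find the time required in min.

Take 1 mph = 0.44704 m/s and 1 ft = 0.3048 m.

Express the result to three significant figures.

408 ft × 0.3048 = 124.358 m
0.0692 mph × 0.44704 = 0.0309352 m/s
t = d / v = 124.358 m / 0.0309352 m/s = 4019.95 s
4019.95 s ÷ (60 s/min) = 66.9992 min

67.0 min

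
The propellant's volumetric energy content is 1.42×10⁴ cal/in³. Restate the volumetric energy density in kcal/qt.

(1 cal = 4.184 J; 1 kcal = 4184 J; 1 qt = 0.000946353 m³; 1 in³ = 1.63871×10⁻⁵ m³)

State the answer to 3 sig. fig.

1.42×10⁴ cal/in³ × 4.184 J/cal ÷ 1.63871×10⁻⁵ m³/in³ = 3.62558×10⁹ J/m³
3.62558×10⁹ J/m³ ÷ 4184 J/kcal × 0.000946353 m³/qt = 820.047 kcal/qt

820 kcal/qt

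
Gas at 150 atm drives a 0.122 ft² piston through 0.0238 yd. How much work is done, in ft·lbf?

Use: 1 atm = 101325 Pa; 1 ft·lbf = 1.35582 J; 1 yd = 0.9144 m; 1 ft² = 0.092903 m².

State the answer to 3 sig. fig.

2770 ft·lbf

150 atm → 1.51988×10⁷ Pa
0.122 ft² → 0.0113342 m²
F = P × A = 1.51988×10⁷ × 0.0113342 = 172266 N
0.0238 yd → 0.0217627 m
W = F × d = 172266 × 0.0217627 = 3748.97 J
In ft·lbf: 3748.97 / 1.35582 = 2765.09 ft·lbf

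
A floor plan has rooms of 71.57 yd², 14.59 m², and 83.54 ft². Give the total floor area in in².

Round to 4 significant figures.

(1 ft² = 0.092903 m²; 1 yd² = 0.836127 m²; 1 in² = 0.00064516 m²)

71.57 yd² × 0.836127 = 59.8416 m²
14.59 m² (already m²)
83.54 ft² × 0.092903 = 7.76112 m²
Combined: 59.8416 + 14.59 + 7.76112 = 82.1927 m²
In in²: 82.1927 / 0.00064516 = 127399 in²

1.274×10⁵ in²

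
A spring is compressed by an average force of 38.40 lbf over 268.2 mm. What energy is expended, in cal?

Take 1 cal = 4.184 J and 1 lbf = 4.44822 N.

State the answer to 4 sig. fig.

38.40 lbf × 4.44822 → 170.812 N
268.2 mm × 0.001 → 0.2682 m
W = F × d = 170.812 N × 0.2682 m = 45.8118 J
45.8118 J ÷ (4.184 J/cal) = 10.9493 cal

10.95 cal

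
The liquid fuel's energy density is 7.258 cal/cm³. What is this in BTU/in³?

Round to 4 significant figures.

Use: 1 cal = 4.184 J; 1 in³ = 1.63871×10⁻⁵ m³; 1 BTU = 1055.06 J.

7.258 cal/cm³ × 4.184 J/cal ÷ 10⁻⁶ m³/cm³ = 3.03675×10⁷ J/m³
3.03675×10⁷ J/m³ ÷ 1055.06 J/BTU × 1.63871×10⁻⁵ m³/in³ = 0.471665 BTU/in³

0.4717 BTU/in³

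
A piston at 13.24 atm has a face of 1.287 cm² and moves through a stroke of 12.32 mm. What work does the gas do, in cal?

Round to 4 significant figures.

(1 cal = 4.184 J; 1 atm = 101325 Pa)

0.5084 cal

13.24 atm → 1.34154×10⁶ Pa
1.287 cm² → 1.287×10⁻⁴ m²
F = P × A = 1.34154×10⁶ × 1.287×10⁻⁴ = 172.656 N
12.32 mm → 0.01232 m
W = F × d = 172.656 × 0.01232 = 2.12712 J
In cal: 2.12712 / 4.184 = 0.508394 cal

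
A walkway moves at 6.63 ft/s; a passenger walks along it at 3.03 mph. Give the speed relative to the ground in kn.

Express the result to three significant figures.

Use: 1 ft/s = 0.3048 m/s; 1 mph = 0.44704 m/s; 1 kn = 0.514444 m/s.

6.63 ft/s × 0.3048 = 2.02082 m/s
3.03 mph × 0.44704 = 1.35453 m/s
Combined: 2.02082 + 1.35453 = 3.37535 m/s
In kn: 3.37535 / 0.514444 = 6.56116 kn

6.56 kn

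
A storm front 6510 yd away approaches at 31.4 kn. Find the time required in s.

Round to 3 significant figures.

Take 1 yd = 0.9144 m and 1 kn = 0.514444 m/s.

6510 yd × 0.9144 = 5952.74 m
31.4 kn × 0.514444 = 16.1535 m/s
t = d / v = 5952.74 m / 16.1535 m/s = 368.511 s

369 s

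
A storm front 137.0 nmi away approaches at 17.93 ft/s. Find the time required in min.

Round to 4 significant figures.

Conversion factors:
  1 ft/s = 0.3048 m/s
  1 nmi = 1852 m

773.8 min

137.0 nmi × 1852 = 253724 m
17.93 ft/s × 0.3048 = 5.46506 m/s
t = d / v = 253724 m / 5.46506 m/s = 46426.6 s
46426.6 s ÷ (60 s/min) = 773.777 min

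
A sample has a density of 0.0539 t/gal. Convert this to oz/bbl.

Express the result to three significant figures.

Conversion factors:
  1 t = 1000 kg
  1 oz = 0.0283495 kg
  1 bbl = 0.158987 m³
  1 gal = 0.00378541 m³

7.99×10⁴ oz/bbl

0.0539 t/gal × 1000 kg/t ÷ 0.00378541 m³/gal = 14238.9 kg/m³
14238.9 kg/m³ ÷ 0.0283495 kg/oz × 0.158987 m³/bbl = 79853.3 oz/bbl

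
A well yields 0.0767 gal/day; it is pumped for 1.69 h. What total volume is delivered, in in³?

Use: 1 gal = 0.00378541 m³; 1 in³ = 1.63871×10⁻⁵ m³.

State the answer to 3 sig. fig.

1.25 in³

0.0767 gal/day → 3.36043×10⁻⁹ m³/s
1.69 h → 6084 s
V = Q × t = 3.36043×10⁻⁹ × 6084 = 2.04449×10⁻⁵ m³
In in³: 2.04449×10⁻⁵ / 1.63871×10⁻⁵ = 1.24762 in³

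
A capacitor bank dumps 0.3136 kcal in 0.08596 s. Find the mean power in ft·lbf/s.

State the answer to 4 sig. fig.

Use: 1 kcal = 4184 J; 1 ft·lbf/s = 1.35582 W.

1.126×10⁴ ft·lbf/s

0.3136 kcal × 4184 = 1312.1 J
P = E / t = 1312.1 J / 0.08596 s = 15264.1 W
15264.1 W ÷ (1.35582 W/ft·lbf/s) = 11258.2 ft·lbf/s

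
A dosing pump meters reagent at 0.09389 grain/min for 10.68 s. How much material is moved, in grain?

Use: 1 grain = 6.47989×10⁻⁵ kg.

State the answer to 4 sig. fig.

0.01671 grain

0.09389 grain/min → 1.01399×10⁻⁷ kg/s
m = ṁ × t = 1.01399×10⁻⁷ × 10.68 = 1.08294×10⁻⁶ kg
In grain: 1.08294×10⁻⁶ / 6.47989×10⁻⁵ = 0.0167123 grain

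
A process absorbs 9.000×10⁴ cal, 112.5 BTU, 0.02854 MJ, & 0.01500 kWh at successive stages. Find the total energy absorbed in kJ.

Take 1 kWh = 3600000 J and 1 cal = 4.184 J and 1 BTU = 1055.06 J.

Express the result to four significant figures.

9.000×10⁴ cal × 4.184 = 376560 J
112.5 BTU × 1055.06 = 118694 J
0.02854 MJ × 1000000 = 28540 J
0.01500 kWh × 3600000 = 54000 J
Total: 376560 + 118694 + 28540 + 54000 = 577794 J
In kJ: 577794 / 1000 = 577.794 kJ

577.8 kJ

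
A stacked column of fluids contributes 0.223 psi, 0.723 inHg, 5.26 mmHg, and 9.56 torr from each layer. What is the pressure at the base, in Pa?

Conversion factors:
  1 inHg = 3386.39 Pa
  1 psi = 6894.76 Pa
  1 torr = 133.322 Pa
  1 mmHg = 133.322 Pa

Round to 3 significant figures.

5960 Pa

0.223 psi × 6894.76 → 1537.53 Pa
0.723 inHg × 3386.39 → 2448.36 Pa
5.26 mmHg × 133.322 → 701.274 Pa
9.56 torr × 133.322 → 1274.56 Pa
Sum: 1537.53 + 2448.36 + 701.274 + 1274.56 = 5961.72 Pa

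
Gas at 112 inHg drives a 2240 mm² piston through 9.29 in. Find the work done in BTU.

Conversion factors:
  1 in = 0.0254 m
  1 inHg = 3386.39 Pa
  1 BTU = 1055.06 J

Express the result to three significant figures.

112 inHg → 379276 Pa
2240 mm² → 0.00224 m²
F = P × A = 379276 × 0.00224 = 849.578 N
9.29 in → 0.235966 m
W = F × d = 849.578 × 0.235966 = 200.472 J
In BTU: 200.472 / 1055.06 = 0.19001 BTU

0.190 BTU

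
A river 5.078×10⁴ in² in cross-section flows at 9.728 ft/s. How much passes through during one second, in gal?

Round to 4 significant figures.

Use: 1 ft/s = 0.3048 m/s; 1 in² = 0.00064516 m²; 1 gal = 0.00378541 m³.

2.566×10⁴ gal

9.728 ft/s × 0.3048 = 2.96509 m/s
5.078×10⁴ in² × 0.00064516 = 32.7612 m²
V = v × A × t = 2.96509 m/s × 32.7612 m² × 1 s = 97.1399 m³
97.1399 m³ ÷ (0.00378541 m³/gal) = 25661.7 gal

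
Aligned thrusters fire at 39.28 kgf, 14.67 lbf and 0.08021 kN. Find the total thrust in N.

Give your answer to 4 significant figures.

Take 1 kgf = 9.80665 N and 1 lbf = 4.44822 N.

530.7 N

39.28 kgf × 9.80665 = 385.205 N
14.67 lbf × 4.44822 = 65.2554 N
0.08021 kN × 1000 = 80.21 N
Total: 385.205 + 65.2554 + 80.21 = 530.67 N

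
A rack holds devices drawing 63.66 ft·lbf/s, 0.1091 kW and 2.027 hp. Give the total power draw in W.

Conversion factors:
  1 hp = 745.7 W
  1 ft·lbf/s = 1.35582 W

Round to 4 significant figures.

63.66 ft·lbf/s × 1.35582 → 86.3115 W
0.1091 kW × 1000 → 109.1 W
2.027 hp × 745.7 → 1511.53 W
Combined: 86.3115 + 109.1 + 1511.53 = 1706.94 W

1707 W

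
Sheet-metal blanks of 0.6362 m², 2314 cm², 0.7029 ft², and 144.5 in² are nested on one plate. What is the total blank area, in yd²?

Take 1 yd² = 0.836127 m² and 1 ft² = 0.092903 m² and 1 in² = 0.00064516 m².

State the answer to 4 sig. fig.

0.6362 m² (already m²)
2314 cm² × 0.0001 = 0.2314 m²
0.7029 ft² × 0.092903 = 0.0653015 m²
144.5 in² × 0.00064516 = 0.0932256 m²
Sum: 0.6362 + 0.2314 + 0.0653015 + 0.0932256 = 1.02613 m²
In yd²: 1.02613 / 0.836127 = 1.22724 yd²

1.227 yd²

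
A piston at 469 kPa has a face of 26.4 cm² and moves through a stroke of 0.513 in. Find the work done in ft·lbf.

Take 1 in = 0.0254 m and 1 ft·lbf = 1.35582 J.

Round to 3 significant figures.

469 kPa → 469000 Pa
26.4 cm² → 0.00264 m²
F = P × A = 469000 × 0.00264 = 1238.16 N
0.513 in → 0.0130302 m
W = F × d = 1238.16 × 0.0130302 = 16.1335 J
In ft·lbf: 16.1335 / 1.35582 = 11.8994 ft·lbf

11.9 ft·lbf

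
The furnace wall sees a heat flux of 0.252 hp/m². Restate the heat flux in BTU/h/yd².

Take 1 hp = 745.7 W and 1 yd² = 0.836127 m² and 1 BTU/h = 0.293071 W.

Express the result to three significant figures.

536 BTU/h/yd²

0.252 hp/m² × 745.7 W/hp = 187.916 W/m²
187.916 W/m² ÷ 0.293071 W/BTU/h × 0.836127 m²/yd² = 536.121 BTU/h/yd²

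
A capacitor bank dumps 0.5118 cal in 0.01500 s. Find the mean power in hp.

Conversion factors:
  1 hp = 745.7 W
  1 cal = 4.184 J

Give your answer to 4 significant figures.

0.5118 cal × 4.184 → 2.14137 J
P = E / t = 2.14137 J / 0.015 s = 142.758 W
142.758 W ÷ (745.7 W/hp) = 0.191442 hp

0.1914 hp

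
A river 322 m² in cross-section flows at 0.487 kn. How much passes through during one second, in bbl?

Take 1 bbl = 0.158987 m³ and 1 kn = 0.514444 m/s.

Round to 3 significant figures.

507 bbl

0.487 kn × 0.514444 → 0.250534 m/s
V = v × A × t = 0.250534 m/s × 322 m² × 1 s = 80.6719 m³
80.6719 m³ ÷ (0.158987 m³/bbl) = 507.412 bbl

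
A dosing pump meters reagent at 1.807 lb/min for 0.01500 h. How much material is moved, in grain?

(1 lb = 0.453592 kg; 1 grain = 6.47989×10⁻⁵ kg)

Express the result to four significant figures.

1.138×10⁴ grain

1.807 lb/min → 0.0136607 kg/s
0.01500 h → 54 s
m = ṁ × t = 0.0136607 × 54 = 0.737678 kg
In grain: 0.737678 / 6.47989×10⁻⁵ = 11384.1 grain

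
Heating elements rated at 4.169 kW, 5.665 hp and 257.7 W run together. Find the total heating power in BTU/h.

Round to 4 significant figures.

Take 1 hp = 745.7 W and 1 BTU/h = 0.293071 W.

4.169 kW × 1000 → 4169 W
5.665 hp × 745.7 → 4224.39 W
257.7 W (already W)
Combined: 4169 + 4224.39 + 257.7 = 8651.09 W
In BTU/h: 8651.09 / 0.293071 = 29518.8 BTU/h

2.952×10⁴ BTU/h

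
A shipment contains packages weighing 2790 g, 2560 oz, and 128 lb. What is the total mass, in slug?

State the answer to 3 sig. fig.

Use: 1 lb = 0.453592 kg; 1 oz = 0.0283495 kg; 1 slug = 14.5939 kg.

2790 g × 0.001 = 2.79 kg
2560 oz × 0.0283495 = 72.5747 kg
128 lb × 0.453592 = 58.0598 kg
Total: 2.79 + 72.5747 + 58.0598 = 133.425 kg
In slug: 133.425 / 14.5939 = 9.14252 slug

9.14 slug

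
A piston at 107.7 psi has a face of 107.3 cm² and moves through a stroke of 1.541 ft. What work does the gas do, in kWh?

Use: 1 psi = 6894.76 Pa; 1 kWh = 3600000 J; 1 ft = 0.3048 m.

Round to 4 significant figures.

0.001040 kWh

107.7 psi → 742566 Pa
107.3 cm² → 0.01073 m²
F = P × A = 742566 × 0.01073 = 7967.73 N
1.541 ft → 0.469697 m
W = F × d = 7967.73 × 0.469697 = 3742.42 J
In kWh: 3742.42 / 3600000 = 0.00103956 kWh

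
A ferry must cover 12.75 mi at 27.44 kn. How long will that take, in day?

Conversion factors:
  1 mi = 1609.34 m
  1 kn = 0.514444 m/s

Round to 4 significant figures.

0.01682 day

12.75 mi × 1609.34 → 20519.1 m
27.44 kn × 0.514444 → 14.1163 m/s
t = d / v = 20519.1 m / 14.1163 m/s = 1453.57 s
1453.57 s ÷ (86400 s/day) = 0.0168237 day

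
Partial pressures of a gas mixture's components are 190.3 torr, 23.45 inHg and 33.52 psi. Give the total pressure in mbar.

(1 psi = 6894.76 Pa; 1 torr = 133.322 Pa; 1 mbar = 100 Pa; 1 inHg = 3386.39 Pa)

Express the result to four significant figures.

190.3 torr × 133.322 = 25371.2 Pa
23.45 inHg × 3386.39 = 79410.8 Pa
33.52 psi × 6894.76 = 231112 Pa
Total: 25371.2 + 79410.8 + 231112 = 335894 Pa
In mbar: 335894 / 100 = 3358.94 mbar

3359 mbar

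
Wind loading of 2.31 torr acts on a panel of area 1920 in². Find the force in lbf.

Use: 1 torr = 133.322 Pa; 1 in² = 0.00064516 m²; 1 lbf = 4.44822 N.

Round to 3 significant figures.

2.31 torr × 133.322 = 307.974 Pa
1920 in² × 0.00064516 = 1.23871 m²
F = P × A = 307.974 Pa × 1.23871 m² = 381.49 N
381.49 N ÷ (4.44822 N/lbf) = 85.7624 lbf

85.8 lbf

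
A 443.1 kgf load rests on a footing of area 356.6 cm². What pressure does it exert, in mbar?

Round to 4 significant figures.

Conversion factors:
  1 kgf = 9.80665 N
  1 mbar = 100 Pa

443.1 kgf × 9.80665 → 4345.33 N
356.6 cm² × 0.0001 → 0.03566 m²
P = F / A = 4345.33 N / 0.03566 m² = 121854 Pa
121854 Pa ÷ (100 Pa/mbar) = 1218.54 mbar

1219 mbar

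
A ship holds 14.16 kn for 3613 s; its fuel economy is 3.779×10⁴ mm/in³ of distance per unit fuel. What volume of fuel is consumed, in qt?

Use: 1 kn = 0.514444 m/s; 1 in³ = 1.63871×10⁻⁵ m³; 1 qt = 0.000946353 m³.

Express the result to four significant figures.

14.16 kn → 7.28453 m/s
d = v × t = 7.28453 × 3613 = 26319 m
3.779×10⁴ mm/in³ → 2.30608×10⁶ m/m³
V = d / (distance per unit fuel) = 26319 / 2.30608×10⁶ = 0.0114129 m³
In qt: 0.0114129 / 0.000946353 = 12.0599 qt

12.06 qt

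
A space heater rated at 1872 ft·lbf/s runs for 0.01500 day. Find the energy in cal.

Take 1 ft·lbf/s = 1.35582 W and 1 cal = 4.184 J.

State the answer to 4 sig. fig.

1872 ft·lbf/s × 1.35582 → 2538.1 W
0.01500 day × 86400 → 1296 s
E = P × t = 2538.1 W × 1296 s = 3.28938×10⁶ J
3.28938×10⁶ J ÷ (4.184 J/cal) = 786181 cal

7.862×10⁵ cal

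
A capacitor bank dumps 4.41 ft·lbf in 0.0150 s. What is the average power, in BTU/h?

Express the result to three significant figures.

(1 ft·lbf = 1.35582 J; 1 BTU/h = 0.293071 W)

4.41 ft·lbf × 1.35582 → 5.97917 J
P = E / t = 5.97917 J / 0.015 s = 398.611 W
398.611 W ÷ (0.293071 W/BTU/h) = 1360.12 BTU/h

1360 BTU/h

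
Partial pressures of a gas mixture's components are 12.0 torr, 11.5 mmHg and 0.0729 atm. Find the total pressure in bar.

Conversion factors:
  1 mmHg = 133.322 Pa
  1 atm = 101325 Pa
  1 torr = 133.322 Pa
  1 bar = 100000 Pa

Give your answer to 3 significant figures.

0.105 bar

12.0 torr × 133.322 = 1599.86 Pa
11.5 mmHg × 133.322 = 1533.2 Pa
0.0729 atm × 101325 = 7386.59 Pa
Sum: 1599.86 + 1533.2 + 7386.59 = 10519.6 Pa
In bar: 10519.6 / 100000 = 0.105196 bar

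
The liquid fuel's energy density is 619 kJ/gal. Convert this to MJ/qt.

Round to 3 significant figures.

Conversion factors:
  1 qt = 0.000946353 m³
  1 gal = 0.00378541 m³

0.155 MJ/qt

619 kJ/gal × 1000 J/kJ ÷ 0.00378541 m³/gal = 1.63523×10⁸ J/m³
1.63523×10⁸ J/m³ ÷ 1000000 J/MJ × 0.000946353 m³/qt = 0.15475 MJ/qt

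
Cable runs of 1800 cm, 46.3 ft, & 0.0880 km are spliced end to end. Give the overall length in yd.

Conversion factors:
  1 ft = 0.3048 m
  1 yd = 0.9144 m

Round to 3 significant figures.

1800 cm × 0.01 = 18 m
46.3 ft × 0.3048 = 14.1122 m
0.0880 km × 1000 = 88 m
Combined: 18 + 14.1122 + 88 = 120.112 m
In yd: 120.112 / 0.9144 = 131.356 yd

131 yd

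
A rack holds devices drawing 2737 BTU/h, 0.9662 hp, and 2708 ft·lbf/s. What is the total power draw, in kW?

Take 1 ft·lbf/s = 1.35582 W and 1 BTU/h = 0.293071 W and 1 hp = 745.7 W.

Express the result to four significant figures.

2737 BTU/h × 0.293071 → 802.135 W
0.9662 hp × 745.7 → 720.495 W
2708 ft·lbf/s × 1.35582 → 3671.56 W
Combined: 802.135 + 720.495 + 3671.56 = 5194.19 W
In kW: 5194.19 / 1000 = 5.19419 kW

5.194 kW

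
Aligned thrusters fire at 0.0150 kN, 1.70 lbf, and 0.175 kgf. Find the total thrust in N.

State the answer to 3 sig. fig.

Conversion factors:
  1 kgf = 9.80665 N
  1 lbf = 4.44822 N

24.3 N

0.0150 kN × 1000 = 15 N
1.70 lbf × 4.44822 = 7.56197 N
0.175 kgf × 9.80665 = 1.71616 N
Sum: 15 + 7.56197 + 1.71616 = 24.2781 N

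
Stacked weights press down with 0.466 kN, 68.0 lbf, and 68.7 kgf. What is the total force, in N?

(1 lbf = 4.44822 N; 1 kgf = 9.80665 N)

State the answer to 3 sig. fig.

1440 N

0.466 kN × 1000 = 466 N
68.0 lbf × 4.44822 = 302.479 N
68.7 kgf × 9.80665 = 673.717 N
Total: 466 + 302.479 + 673.717 = 1442.2 N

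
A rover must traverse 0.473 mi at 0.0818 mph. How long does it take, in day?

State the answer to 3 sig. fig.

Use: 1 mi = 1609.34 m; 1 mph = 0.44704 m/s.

0.241 day

0.473 mi × 1609.34 = 761.218 m
0.0818 mph × 0.44704 = 0.0365679 m/s
t = d / v = 761.218 m / 0.0365679 m/s = 20816.6 s
20816.6 s ÷ (86400 s/day) = 0.240933 day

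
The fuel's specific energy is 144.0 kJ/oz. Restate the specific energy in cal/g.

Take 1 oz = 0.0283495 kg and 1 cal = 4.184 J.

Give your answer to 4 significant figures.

144.0 kJ/oz × 1000 J/kJ ÷ 0.0283495 kg/oz = 5.07945×10⁶ J/kg
5.07945×10⁶ J/kg ÷ 4.184 J/cal × 0.001 kg/g = 1214.02 cal/g

1214 cal/g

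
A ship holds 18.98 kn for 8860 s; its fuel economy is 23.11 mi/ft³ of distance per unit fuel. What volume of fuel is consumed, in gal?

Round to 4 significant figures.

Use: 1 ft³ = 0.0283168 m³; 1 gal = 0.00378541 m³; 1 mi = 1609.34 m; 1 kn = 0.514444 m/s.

18.98 kn → 9.76415 m/s
d = v × t = 9.76415 × 8860 = 86510.4 m
23.11 mi/ft³ → 1.31342×10⁶ m/m³
V = d / (distance per unit fuel) = 86510.4 / 1.31342×10⁶ = 0.0658665 m³
In gal: 0.0658665 / 0.00378541 = 17.4001 gal

17.40 gal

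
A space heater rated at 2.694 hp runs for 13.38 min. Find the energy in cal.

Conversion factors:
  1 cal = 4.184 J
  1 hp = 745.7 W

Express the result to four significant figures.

3.855×10⁵ cal

2.694 hp × 745.7 = 2008.92 W
13.38 min × 60 = 802.8 s
E = P × t = 2008.92 W × 802.8 s = 1.61276×10⁶ J
1.61276×10⁶ J ÷ (4.184 J/cal) = 385459 cal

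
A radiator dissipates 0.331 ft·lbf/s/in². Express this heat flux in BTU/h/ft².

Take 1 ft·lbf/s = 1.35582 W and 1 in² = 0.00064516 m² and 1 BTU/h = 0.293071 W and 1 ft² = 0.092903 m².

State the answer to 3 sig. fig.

221 BTU/h/ft²

0.331 ft·lbf/s/in² × 1.35582 W/ft·lbf/s ÷ 0.00064516 m²/in² = 695.605 W/m²
695.605 W/m² ÷ 0.293071 W/BTU/h × 0.092903 m²/ft² = 220.506 BTU/h/ft²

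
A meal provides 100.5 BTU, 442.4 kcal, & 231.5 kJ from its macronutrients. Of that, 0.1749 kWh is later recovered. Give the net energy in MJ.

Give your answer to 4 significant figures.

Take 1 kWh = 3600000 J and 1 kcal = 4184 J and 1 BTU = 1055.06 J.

100.5 BTU × 1055.06 = 106034 J
442.4 kcal × 4184 = 1.851×10⁶ J
231.5 kJ × 1000 = 231500 J
0.1749 kWh × 3600000 = 629640 J
Net: 106034 + 1.851×10⁶ + 231500 − 629640 = 1.55889×10⁶ J
In MJ: 1.55889×10⁶ / 1000000 = 1.55889 MJ

1.559 MJ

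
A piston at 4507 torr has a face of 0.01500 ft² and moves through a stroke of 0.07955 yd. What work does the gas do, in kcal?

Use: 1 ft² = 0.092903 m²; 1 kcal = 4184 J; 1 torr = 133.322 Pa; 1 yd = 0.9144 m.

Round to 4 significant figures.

0.01456 kcal

4507 torr → 600882 Pa
0.01500 ft² → 0.00139354 m²
F = P × A = 600882 × 0.00139354 = 837.353 N
0.07955 yd → 0.0727405 m
W = F × d = 837.353 × 0.0727405 = 60.9095 J
In kcal: 60.9095 / 4184 = 0.0145577 kcal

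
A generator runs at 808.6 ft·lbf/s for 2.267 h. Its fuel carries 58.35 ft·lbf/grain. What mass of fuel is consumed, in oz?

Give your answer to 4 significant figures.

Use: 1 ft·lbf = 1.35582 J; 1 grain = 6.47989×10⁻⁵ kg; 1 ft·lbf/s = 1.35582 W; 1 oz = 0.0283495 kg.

808.6 ft·lbf/s → 1096.32 W
2.267 h → 8161.2 s
E = P × t = 1096.32 × 8161.2 = 8.94729×10⁶ J
58.35 ft·lbf/grain → 1.22089×10⁶ J/kg
m = E / e_s = 8.94729×10⁶ / 1.22089×10⁶ = 7.3285 kg
In oz: 7.3285 / 0.0283495 = 258.505 oz

258.5 oz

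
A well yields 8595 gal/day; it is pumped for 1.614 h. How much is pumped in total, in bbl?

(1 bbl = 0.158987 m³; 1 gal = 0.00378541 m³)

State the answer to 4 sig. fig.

13.76 bbl

8595 gal/day → 3.76569×10⁻⁴ m³/s
1.614 h → 5810.4 s
V = Q × t = 3.76569×10⁻⁴ × 5810.4 = 2.18802 m³
In bbl: 2.18802 / 0.158987 = 13.7623 bbl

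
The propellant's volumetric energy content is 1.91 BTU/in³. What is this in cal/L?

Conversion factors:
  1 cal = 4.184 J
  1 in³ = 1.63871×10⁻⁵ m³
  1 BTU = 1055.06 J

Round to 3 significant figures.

1.91 BTU/in³ × 1055.06 J/BTU ÷ 1.63871×10⁻⁵ m³/in³ = 1.22973×10⁸ J/m³
1.22973×10⁸ J/m³ ÷ 4.184 J/cal × 0.001 m³/L = 29391.3 cal/L

2.94×10⁴ cal/L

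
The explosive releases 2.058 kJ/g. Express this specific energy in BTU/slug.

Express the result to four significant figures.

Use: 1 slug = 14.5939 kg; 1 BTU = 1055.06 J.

2.847×10⁴ BTU/slug

2.058 kJ/g × 1000 J/kJ ÷ 0.001 kg/g = 2.058×10⁶ J/kg
2.058×10⁶ J/kg ÷ 1055.06 J/BTU × 14.5939 kg/slug = 28466.9 BTU/slug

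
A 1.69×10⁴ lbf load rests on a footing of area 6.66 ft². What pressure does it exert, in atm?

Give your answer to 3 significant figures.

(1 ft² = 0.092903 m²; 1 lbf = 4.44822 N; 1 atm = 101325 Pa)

1.20 atm

1.69×10⁴ lbf × 4.44822 = 75174.9 N
6.66 ft² × 0.092903 = 0.618734 m²
P = F / A = 75174.9 N / 0.618734 m² = 121498 Pa
121498 Pa ÷ (101325 Pa/atm) = 1.19909 atm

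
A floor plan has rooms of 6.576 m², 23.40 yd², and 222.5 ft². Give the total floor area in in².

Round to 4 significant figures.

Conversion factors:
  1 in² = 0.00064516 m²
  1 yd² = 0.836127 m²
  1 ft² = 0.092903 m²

7.256×10⁴ in²

6.576 m² (already m²)
23.40 yd² × 0.836127 = 19.5654 m²
222.5 ft² × 0.092903 = 20.6709 m²
Sum: 6.576 + 19.5654 + 20.6709 = 46.8123 m²
In in²: 46.8123 / 0.00064516 = 72559.2 in²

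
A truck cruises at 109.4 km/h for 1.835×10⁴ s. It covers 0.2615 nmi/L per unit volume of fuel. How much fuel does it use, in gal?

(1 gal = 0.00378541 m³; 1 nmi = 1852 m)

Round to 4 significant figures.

304.2 gal

109.4 km/h → 30.3889 m/s
d = v × t = 30.3889 × 18350 = 557636 m
0.2615 nmi/L → 484298 m/m³
V = d / (distance per unit fuel) = 557636 / 484298 = 1.15143 m³
In gal: 1.15143 / 0.00378541 = 304.176 gal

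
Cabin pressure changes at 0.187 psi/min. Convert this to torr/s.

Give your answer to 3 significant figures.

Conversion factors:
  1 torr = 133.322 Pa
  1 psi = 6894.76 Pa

0.161 torr/s

0.187 psi/min × 6894.76 Pa/psi ÷ 60 s/min = 21.4887 Pa/s
21.4887 Pa/s ÷ 133.322 Pa/torr = 0.161179 torr/s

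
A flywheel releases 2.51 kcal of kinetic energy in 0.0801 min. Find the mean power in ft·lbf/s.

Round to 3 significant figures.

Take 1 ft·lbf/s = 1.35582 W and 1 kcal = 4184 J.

1610 ft·lbf/s

2.51 kcal × 4184 = 10501.8 J
0.0801 min × 60 = 4.806 s
P = E / t = 10501.8 J / 4.806 s = 2185.14 W
2185.14 W ÷ (1.35582 W/ft·lbf/s) = 1611.67 ft·lbf/s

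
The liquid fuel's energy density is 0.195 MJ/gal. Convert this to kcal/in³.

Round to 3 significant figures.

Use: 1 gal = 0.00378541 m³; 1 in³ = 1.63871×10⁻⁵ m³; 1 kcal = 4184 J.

0.195 MJ/gal × 1000000 J/MJ ÷ 0.00378541 m³/gal = 5.15136×10⁷ J/m³
5.15136×10⁷ J/m³ ÷ 4184 J/kcal × 1.63871×10⁻⁵ m³/in³ = 0.201759 kcal/in³

0.202 kcal/in³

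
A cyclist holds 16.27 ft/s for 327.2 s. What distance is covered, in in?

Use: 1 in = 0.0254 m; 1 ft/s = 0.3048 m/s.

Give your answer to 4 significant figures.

6.388×10⁴ in

16.27 ft/s × 0.3048 → 4.9591 m/s
d = v × t = 4.9591 m/s × 327.2 s = 1622.62 m
1622.62 m ÷ (0.0254 m/in) = 63882.7 in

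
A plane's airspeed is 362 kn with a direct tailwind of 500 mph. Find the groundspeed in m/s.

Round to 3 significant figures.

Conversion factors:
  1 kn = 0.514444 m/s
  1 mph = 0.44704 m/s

410 m/s

362 kn × 0.514444 → 186.229 m/s
500 mph × 0.44704 → 223.52 m/s
Sum: 186.229 + 223.52 = 409.749 m/s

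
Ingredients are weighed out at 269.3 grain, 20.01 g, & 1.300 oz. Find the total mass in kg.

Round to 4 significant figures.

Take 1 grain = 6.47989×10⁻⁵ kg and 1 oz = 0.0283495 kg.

0.07431 kg

269.3 grain × 6.47989×10⁻⁵ → 0.0174503 kg
20.01 g × 0.001 → 0.02001 kg
1.300 oz × 0.0283495 → 0.0368544 kg
Combined: 0.0174503 + 0.02001 + 0.0368544 = 0.0743147 kg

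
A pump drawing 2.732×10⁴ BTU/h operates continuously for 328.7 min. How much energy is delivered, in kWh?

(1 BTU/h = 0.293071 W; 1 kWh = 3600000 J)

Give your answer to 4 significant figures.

2.732×10⁴ BTU/h × 0.293071 → 8006.7 W
328.7 min × 60 → 19722 s
E = P × t = 8006.7 W × 19722 s = 1.57908×10⁸ J
1.57908×10⁸ J ÷ (3600000 J/kWh) = 43.8633 kWh

43.86 kWh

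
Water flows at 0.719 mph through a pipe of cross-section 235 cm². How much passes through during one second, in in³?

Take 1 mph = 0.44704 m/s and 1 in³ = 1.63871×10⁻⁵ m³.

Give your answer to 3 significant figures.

461 in³

0.719 mph × 0.44704 = 0.321422 m/s
235 cm² × 0.0001 = 0.0235 m²
V = v × A × t = 0.321422 m/s × 0.0235 m² × 1 s = 0.00755342 m³
0.00755342 m³ ÷ (1.63871×10⁻⁵ m³/in³) = 460.937 in³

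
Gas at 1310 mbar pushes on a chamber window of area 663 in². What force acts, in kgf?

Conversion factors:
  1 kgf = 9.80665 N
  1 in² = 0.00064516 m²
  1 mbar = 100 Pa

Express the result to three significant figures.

5710 kgf

1310 mbar × 100 → 131000 Pa
663 in² × 0.00064516 → 0.427741 m²
F = P × A = 131000 Pa × 0.427741 m² = 56034.1 N
56034.1 N ÷ (9.80665 N/kgf) = 5713.89 kgf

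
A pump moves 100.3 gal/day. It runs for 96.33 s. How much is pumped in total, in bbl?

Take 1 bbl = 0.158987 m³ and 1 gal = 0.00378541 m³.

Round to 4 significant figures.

100.3 gal/day → 4.39441×10⁻⁶ m³/s
V = Q × t = 4.39441×10⁻⁶ × 96.33 = 4.23314×10⁻⁴ m³
In bbl: 4.23314×10⁻⁴ / 0.158987 = 0.00266257 bbl

0.002663 bbl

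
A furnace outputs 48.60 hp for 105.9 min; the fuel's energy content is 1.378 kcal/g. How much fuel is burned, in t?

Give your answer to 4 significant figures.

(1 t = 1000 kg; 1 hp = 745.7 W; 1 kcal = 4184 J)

48.60 hp → 36241 W
105.9 min → 6354 s
E = P × t = 36241 × 6354 = 2.30275×10⁸ J
1.378 kcal/g → 5.76555×10⁶ J/kg
m = E / e_s = 2.30275×10⁸ / 5.76555×10⁶ = 39.9398 kg
In t: 39.9398 / 1000 = 0.0399398 t

0.03994 t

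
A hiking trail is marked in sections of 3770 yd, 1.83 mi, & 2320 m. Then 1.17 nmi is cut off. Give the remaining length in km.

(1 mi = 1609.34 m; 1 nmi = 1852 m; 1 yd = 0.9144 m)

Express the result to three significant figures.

3770 yd × 0.9144 → 3447.29 m
1.83 mi × 1609.34 → 2945.09 m
2320 m (already m)
1.17 nmi × 1852 → 2166.84 m
Result: 3447.29 + 2945.09 + 2320 − 2166.84 = 6545.54 m
In km: 6545.54 / 1000 = 6.54554 km

6.55 km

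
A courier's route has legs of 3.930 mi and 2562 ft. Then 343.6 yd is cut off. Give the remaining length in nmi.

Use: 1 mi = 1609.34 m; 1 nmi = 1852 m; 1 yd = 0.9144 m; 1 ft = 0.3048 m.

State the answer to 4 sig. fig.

3.667 nmi

3.930 mi × 1609.34 → 6324.71 m
2562 ft × 0.3048 → 780.898 m
343.6 yd × 0.9144 → 314.188 m
Sum: 6324.71 + 780.898 − 314.188 = 6791.42 m
In nmi: 6791.42 / 1852 = 3.66707 nmi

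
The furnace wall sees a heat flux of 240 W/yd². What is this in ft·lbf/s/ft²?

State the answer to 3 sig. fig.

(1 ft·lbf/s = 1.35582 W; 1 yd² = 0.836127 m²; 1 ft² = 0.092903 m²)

240 W/yd² ÷ 0.836127 m²/yd² = 287.038 W/m²
287.038 W/m² ÷ 1.35582 W/ft·lbf/s × 0.092903 m²/ft² = 19.6683 ft·lbf/s/ft²

19.7 ft·lbf/s/ft²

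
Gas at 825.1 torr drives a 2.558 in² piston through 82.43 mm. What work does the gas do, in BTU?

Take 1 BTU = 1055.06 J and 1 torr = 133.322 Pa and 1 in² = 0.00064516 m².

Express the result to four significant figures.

825.1 torr → 110004 Pa
2.558 in² → 0.00165032 m²
F = P × A = 110004 × 0.00165032 = 181.542 N
82.43 mm → 0.08243 m
W = F × d = 181.542 × 0.08243 = 14.9645 J
In BTU: 14.9645 / 1055.06 = 0.0141836 BTU

0.01418 BTU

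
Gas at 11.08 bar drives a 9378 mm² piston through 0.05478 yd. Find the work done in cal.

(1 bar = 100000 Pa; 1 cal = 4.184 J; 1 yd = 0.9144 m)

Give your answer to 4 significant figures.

124.4 cal

11.08 bar → 1.108×10⁶ Pa
9378 mm² → 0.009378 m²
F = P × A = 1.108×10⁶ × 0.009378 = 10390.8 N
0.05478 yd → 0.0500908 m
W = F × d = 10390.8 × 0.0500908 = 520.483 J
In cal: 520.483 / 4.184 = 124.398 cal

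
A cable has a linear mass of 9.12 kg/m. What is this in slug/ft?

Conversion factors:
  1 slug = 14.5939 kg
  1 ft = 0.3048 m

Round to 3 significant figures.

0.190 slug/ft

9.12 kg/m is already 9.12 kg/m
9.12 kg/m ÷ 14.5939 kg/slug × 0.3048 m/ft = 0.190475 slug/ft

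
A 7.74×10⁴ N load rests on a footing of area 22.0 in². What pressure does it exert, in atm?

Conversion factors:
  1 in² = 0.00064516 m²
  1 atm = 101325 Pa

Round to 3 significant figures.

53.8 atm

22.0 in² × 0.00064516 → 0.0141935 m²
P = F / A = 77400 N / 0.0141935 m² = 5.4532×10⁶ Pa
5.4532×10⁶ Pa ÷ (101325 Pa/atm) = 53.8189 atm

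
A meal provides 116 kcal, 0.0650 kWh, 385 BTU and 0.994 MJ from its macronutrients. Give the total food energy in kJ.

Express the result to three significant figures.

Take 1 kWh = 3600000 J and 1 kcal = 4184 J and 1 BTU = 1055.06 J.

116 kcal × 4184 = 485344 J
0.0650 kWh × 3600000 = 234000 J
385 BTU × 1055.06 = 406198 J
0.994 MJ × 1000000 = 994000 J
Sum: 485344 + 234000 + 406198 + 994000 = 2.11954×10⁶ J
In kJ: 2.11954×10⁶ / 1000 = 2119.54 kJ

2120 kJ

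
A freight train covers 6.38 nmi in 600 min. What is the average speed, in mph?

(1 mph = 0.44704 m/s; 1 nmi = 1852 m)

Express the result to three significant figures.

0.734 mph

6.38 nmi × 1852 → 11815.8 m
600 min × 60 → 36000 s
v = d / t = 11815.8 m / 36000 s = 0.328217 m/s
0.328217 m/s ÷ (0.44704 m/s/mph) = 0.734201 mph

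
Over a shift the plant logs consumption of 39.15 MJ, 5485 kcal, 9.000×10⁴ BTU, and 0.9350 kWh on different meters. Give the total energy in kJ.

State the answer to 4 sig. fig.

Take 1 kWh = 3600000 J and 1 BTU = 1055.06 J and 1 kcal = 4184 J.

1.604×10⁵ kJ

39.15 MJ × 1000000 = 3.915×10⁷ J
5485 kcal × 4184 = 2.29492×10⁷ J
9.000×10⁴ BTU × 1055.06 = 9.49554×10⁷ J
0.9350 kWh × 3600000 = 3.366×10⁶ J
Total: 3.915×10⁷ + 2.29492×10⁷ + 9.49554×10⁷ + 3.366×10⁶ = 1.60421×10⁸ J
In kJ: 1.60421×10⁸ / 1000 = 160421 kJ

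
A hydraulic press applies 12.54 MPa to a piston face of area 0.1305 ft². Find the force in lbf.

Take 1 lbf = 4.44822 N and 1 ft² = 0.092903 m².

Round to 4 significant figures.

3.418×10⁴ lbf

12.54 MPa × 1000000 = 1.254×10⁷ Pa
0.1305 ft² × 0.092903 = 0.0121238 m²
F = P × A = 1.254×10⁷ Pa × 0.0121238 m² = 152032 N
152032 N ÷ (4.44822 N/lbf) = 34178.2 lbf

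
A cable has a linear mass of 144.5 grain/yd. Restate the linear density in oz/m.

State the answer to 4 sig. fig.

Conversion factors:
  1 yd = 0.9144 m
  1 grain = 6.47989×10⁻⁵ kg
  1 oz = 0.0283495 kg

144.5 grain/yd × 6.47989×10⁻⁵ kg/grain ÷ 0.9144 m/yd = 0.01024 kg/m
0.01024 kg/m ÷ 0.0283495 kg/oz = 0.361206 oz/m

0.3612 oz/m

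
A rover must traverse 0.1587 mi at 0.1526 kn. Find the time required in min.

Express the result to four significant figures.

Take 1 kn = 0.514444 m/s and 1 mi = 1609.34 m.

54.22 min

0.1587 mi × 1609.34 → 255.402 m
0.1526 kn × 0.514444 → 0.0785042 m/s
t = d / v = 255.402 m / 0.0785042 m/s = 3253.35 s
3253.35 s ÷ (60 s/min) = 54.2225 min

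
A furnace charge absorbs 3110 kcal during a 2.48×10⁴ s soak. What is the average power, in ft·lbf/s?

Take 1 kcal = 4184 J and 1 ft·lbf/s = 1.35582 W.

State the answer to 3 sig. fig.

3110 kcal × 4184 → 1.30122×10⁷ J
P = E / t = 1.30122×10⁷ J / 24800 s = 524.685 W
524.685 W ÷ (1.35582 W/ft·lbf/s) = 386.987 ft·lbf/s

387 ft·lbf/s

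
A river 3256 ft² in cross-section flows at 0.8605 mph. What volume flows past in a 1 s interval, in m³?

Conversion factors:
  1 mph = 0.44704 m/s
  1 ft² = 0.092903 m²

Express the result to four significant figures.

0.8605 mph × 0.44704 → 0.384678 m/s
3256 ft² × 0.092903 → 302.492 m²
V = v × A × t = 0.384678 m/s × 302.492 m² × 1 s = 116.362 m³

116.4 m³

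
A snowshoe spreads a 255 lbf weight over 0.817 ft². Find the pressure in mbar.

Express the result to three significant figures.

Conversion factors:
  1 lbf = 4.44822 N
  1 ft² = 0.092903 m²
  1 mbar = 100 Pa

149 mbar

255 lbf × 4.44822 → 1134.3 N
0.817 ft² × 0.092903 → 0.0759018 m²
P = F / A = 1134.3 N / 0.0759018 m² = 14944.3 Pa
14944.3 Pa ÷ (100 Pa/mbar) = 149.443 mbar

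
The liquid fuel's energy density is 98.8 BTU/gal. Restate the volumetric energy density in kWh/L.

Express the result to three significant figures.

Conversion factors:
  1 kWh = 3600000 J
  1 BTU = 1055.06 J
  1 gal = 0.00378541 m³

0.00765 kWh/L

98.8 BTU/gal × 1055.06 J/BTU ÷ 0.00378541 m³/gal = 2.75373×10⁷ J/m³
2.75373×10⁷ J/m³ ÷ 3600000 J/kWh × 0.001 m³/L = 0.00764925 kWh/L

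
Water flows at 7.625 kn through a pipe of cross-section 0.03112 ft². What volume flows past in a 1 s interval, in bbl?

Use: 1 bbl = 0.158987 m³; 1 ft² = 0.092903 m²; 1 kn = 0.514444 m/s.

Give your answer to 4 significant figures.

0.07133 bbl

7.625 kn × 0.514444 → 3.92264 m/s
0.03112 ft² × 0.092903 → 0.00289114 m²
V = v × A × t = 3.92264 m/s × 0.00289114 m² × 1 s = 0.0113409 m³
0.0113409 m³ ÷ (0.158987 m³/bbl) = 0.0713322 bbl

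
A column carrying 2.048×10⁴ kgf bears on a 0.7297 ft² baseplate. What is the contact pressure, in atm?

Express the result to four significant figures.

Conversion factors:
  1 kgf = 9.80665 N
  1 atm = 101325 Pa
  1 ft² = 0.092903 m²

2.048×10⁴ kgf × 9.80665 = 200840 N
0.7297 ft² × 0.092903 = 0.0677913 m²
P = F / A = 200840 N / 0.0677913 m² = 2.96262×10⁶ Pa
2.96262×10⁶ Pa ÷ (101325 Pa/atm) = 29.2388 atm

29.24 atm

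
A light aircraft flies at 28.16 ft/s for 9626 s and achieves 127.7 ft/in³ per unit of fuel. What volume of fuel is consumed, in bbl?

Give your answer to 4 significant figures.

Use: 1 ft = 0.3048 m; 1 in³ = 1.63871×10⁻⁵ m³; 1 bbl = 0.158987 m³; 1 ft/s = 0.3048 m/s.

0.2188 bbl

28.16 ft/s → 8.58317 m/s
d = v × t = 8.58317 × 9626 = 82621.6 m
127.7 ft/in³ → 2.37522×10⁶ m/m³
V = d / (distance per unit fuel) = 82621.6 / 2.37522×10⁶ = 0.0347848 m³
In bbl: 0.0347848 / 0.158987 = 0.21879 bbl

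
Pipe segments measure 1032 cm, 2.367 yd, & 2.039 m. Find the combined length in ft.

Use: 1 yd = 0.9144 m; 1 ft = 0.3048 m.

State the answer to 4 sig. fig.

47.65 ft

1032 cm × 0.01 = 10.32 m
2.367 yd × 0.9144 = 2.16438 m
2.039 m (already m)
Total: 10.32 + 2.16438 + 2.039 = 14.5234 m
In ft: 14.5234 / 0.3048 = 47.649 ft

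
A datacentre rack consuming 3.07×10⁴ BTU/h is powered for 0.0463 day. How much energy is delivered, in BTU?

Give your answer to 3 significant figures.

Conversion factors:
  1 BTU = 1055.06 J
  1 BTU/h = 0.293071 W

3.41×10⁴ BTU

3.07×10⁴ BTU/h × 0.293071 → 8997.28 W
0.0463 day × 86400 → 4000.32 s
E = P × t = 8997.28 W × 4000.32 s = 3.5992×10⁷ J
3.5992×10⁷ J ÷ (1055.06 J/BTU) = 34113.7 BTU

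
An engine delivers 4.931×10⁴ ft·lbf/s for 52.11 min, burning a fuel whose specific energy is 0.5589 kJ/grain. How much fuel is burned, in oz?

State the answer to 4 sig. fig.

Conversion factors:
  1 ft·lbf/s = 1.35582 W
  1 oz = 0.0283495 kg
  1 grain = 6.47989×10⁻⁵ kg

854.9 oz

4.931×10⁴ ft·lbf/s → 66855.5 W
52.11 min → 3126.6 s
E = P × t = 66855.5 × 3126.6 = 2.0903×10⁸ J
0.5589 kJ/grain → 8.62515×10⁶ J/kg
m = E / e_s = 2.0903×10⁸ / 8.62515×10⁶ = 24.2349 kg
In oz: 24.2349 / 0.0283495 = 854.862 oz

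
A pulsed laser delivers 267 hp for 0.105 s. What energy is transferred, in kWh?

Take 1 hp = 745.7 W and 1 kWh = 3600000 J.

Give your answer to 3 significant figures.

267 hp × 745.7 → 199102 W
E = P × t = 199102 W × 0.105 s = 20905.7 J
20905.7 J ÷ (3600000 J/kWh) = 0.00580714 kWh

0.00581 kWh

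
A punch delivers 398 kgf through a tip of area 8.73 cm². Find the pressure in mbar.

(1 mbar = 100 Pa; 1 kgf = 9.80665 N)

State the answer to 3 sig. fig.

4.47×10⁴ mbar

398 kgf × 9.80665 = 3903.05 N
8.73 cm² × 0.0001 = 8.73×10⁻⁴ m²
P = F / A = 3903.05 N / 8.73×10⁻⁴ m² = 4.47085×10⁶ Pa
4.47085×10⁶ Pa ÷ (100 Pa/mbar) = 44708.5 mbar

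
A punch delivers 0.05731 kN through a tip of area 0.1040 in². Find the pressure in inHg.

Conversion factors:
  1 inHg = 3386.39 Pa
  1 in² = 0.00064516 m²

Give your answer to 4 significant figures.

252.2 inHg

0.05731 kN × 1000 → 57.31 N
0.1040 in² × 0.00064516 → 6.70966×10⁻⁵ m²
P = F / A = 57.31 N / 6.70966×10⁻⁵ m² = 854142 Pa
854142 Pa ÷ (3386.39 Pa/inHg) = 252.228 inHg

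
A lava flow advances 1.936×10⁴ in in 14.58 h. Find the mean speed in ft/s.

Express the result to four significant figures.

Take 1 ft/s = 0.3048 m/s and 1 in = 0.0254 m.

1.936×10⁴ in × 0.0254 = 491.744 m
14.58 h × 3600 = 52488 s
v = d / t = 491.744 m / 52488 s = 0.00936869 m/s
0.00936869 m/s ÷ (0.3048 m/s/ft/s) = 0.0307372 ft/s

0.03074 ft/s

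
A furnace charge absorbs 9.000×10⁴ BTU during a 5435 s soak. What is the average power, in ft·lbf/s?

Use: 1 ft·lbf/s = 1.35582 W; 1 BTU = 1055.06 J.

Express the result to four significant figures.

9.000×10⁴ BTU × 1055.06 → 9.49554×10⁷ J
P = E / t = 9.49554×10⁷ J / 5435 s = 17471.1 W
17471.1 W ÷ (1.35582 W/ft·lbf/s) = 12886 ft·lbf/s

1.289×10⁴ ft·lbf/s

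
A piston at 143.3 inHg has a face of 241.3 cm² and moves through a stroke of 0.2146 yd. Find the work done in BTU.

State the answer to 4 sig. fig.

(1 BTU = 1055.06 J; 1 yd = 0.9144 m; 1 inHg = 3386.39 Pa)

2.178 BTU

143.3 inHg → 485270 Pa
241.3 cm² → 0.02413 m²
F = P × A = 485270 × 0.02413 = 11709.6 N
0.2146 yd → 0.19623 m
W = F × d = 11709.6 × 0.19623 = 2297.77 J
In BTU: 2297.77 / 1055.06 = 2.17786 BTU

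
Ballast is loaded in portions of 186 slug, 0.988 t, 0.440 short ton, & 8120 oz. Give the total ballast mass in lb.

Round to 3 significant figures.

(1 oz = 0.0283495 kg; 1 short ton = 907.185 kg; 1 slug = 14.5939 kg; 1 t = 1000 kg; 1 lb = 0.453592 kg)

9550 lb

186 slug × 14.5939 = 2714.47 kg
0.988 t × 1000 = 988 kg
0.440 short ton × 907.185 = 399.161 kg
8120 oz × 0.0283495 = 230.198 kg
Sum: 2714.47 + 988 + 399.161 + 230.198 = 4331.83 kg
In lb: 4331.83 / 0.453592 = 9550.06 lb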